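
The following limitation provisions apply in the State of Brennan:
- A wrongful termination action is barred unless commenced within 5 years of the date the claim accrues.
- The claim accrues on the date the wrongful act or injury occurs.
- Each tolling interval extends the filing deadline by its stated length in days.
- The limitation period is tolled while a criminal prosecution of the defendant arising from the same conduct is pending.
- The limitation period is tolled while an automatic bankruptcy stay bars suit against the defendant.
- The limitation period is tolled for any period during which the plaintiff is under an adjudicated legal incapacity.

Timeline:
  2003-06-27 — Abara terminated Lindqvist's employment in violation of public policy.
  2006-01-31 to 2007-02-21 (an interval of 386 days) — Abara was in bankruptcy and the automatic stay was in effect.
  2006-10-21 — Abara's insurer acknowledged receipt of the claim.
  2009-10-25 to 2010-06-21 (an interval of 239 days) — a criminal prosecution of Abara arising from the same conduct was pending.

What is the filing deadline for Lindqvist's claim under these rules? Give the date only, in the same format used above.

2009-07-18

The limitation period began to run on 2003-06-27.
The untolled deadline — 5 years after 2003-06-27 — is 2008-06-27.
Because the automatic bankruptcy stay ran from 2006-01-31 to 2007-02-21, the deadline is extended by 386 days to 2009-07-18.
By the time the pending criminal prosecution began on 2009-10-25, the limitation period had already expired on 2009-07-18; that interval cannot revive it.
None of the other events listed affects the running of the period under the stated rules.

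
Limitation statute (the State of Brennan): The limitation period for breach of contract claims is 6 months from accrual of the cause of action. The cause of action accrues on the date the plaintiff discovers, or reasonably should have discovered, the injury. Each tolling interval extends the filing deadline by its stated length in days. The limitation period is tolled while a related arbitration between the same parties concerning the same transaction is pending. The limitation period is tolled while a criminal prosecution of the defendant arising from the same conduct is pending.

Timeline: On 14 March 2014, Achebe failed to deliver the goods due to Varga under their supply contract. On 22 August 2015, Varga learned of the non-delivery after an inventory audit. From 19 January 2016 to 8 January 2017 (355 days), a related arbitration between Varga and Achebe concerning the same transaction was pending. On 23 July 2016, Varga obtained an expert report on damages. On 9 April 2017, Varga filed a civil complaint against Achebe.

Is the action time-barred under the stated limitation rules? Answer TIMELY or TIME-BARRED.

TIME-BARRED

Under the discovery rule, the claim accrued on 22 August 2015, when Varga discovered the injury — not on the 14 March 2014 date of the underlying act.
The untolled deadline — 6 months after 22 August 2015 — is 22 February 2016.
The pending related arbitration from 19 January 2016 to 8 January 2017 tolled the period for 355 days, extending the deadline to 11 February 2017.
Nothing else in the chronology tolls or restarts the period.
The 9 April 2017 filing falls after the 11 February 2017 deadline; the claim is time-barred.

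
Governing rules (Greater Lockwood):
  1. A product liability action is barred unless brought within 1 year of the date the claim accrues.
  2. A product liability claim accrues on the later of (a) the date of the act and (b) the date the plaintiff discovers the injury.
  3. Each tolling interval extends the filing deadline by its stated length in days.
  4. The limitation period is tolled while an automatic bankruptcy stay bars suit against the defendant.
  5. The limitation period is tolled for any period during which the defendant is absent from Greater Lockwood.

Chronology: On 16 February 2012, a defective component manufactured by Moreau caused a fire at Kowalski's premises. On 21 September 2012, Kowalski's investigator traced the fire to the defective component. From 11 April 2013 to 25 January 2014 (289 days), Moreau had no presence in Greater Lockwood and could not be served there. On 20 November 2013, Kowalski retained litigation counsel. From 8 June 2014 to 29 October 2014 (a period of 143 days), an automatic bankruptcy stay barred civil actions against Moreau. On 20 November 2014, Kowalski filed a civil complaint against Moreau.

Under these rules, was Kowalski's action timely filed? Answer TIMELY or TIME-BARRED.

Taking the later of the act (16 February 2012) and discovery (21 September 2012), the claim accrued on 21 September 2012.
The untolled deadline — 1 year after 21 September 2012 — is 21 September 2013.
The defendant's absence from the jurisdiction from 11 April 2013 to 25 January 2014 tolled the period for 289 days, extending the deadline to 7 July 2014.
The period was tolled for 143 days by the automatic bankruptcy stay (8 June 2014 to 29 October 2014), pushing the deadline to 27 November 2014.
The other events in the timeline have no effect on the limitation period under the stated rules.
Kowalski filed on 20 November 2014, before the 27 November 2014 deadline, so the action is timely.

TIMELY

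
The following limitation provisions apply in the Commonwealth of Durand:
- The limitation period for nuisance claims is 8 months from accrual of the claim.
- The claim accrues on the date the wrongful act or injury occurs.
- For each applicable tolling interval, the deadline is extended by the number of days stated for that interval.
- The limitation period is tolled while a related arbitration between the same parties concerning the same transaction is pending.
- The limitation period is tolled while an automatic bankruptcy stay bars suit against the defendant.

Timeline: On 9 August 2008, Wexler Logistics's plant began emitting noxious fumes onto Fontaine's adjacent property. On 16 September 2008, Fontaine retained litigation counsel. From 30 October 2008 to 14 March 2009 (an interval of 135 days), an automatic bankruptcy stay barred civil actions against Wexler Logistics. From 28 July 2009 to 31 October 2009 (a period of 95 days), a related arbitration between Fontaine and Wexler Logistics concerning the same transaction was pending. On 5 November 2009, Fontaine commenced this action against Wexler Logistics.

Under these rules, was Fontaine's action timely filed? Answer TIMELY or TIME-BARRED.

TIMELY

The claim accrued on 9 August 2008, the date of the act.
The untolled deadline — 8 months after 9 August 2008 — is 9 April 2009.
The period was tolled for 135 days by the automatic bankruptcy stay (30 October 2008 to 14 March 2009), pushing the deadline to 22 August 2009.
The pending related arbitration from 28 July 2009 to 31 October 2009 tolled the period for 95 days, extending the deadline to 25 November 2009.
The other events in the timeline have no effect on the limitation period under the stated rules.
Fontaine filed on 5 November 2009, before the 25 November 2009 deadline, so the action is timely.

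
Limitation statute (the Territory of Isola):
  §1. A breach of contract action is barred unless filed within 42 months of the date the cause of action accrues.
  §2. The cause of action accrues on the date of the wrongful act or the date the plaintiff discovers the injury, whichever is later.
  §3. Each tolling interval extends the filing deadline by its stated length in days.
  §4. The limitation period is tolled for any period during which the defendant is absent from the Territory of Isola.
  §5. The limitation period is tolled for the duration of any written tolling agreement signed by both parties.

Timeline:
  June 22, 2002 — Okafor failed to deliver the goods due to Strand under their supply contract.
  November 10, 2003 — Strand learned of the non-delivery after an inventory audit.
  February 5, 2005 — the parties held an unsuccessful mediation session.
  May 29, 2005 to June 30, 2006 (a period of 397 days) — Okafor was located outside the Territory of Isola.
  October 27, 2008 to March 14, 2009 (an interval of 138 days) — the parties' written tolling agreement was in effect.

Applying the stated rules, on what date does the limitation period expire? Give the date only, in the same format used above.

June 10, 2008

Taking the later of the act (June 22, 2002) and discovery (November 10, 2003), the claim accrued on November 10, 2003.
42 months from November 10, 2003 is May 10, 2007.
The defendant's absence from the jurisdiction from May 29, 2005 to June 30, 2006 tolled the period for 397 days, extending the deadline to June 10, 2008.
The written tolling agreement starting October 27, 2008 came too late — the period had run on June 10, 2008 — and so does not extend the deadline.
The other events in the timeline have no effect on the limitation period under the stated rules.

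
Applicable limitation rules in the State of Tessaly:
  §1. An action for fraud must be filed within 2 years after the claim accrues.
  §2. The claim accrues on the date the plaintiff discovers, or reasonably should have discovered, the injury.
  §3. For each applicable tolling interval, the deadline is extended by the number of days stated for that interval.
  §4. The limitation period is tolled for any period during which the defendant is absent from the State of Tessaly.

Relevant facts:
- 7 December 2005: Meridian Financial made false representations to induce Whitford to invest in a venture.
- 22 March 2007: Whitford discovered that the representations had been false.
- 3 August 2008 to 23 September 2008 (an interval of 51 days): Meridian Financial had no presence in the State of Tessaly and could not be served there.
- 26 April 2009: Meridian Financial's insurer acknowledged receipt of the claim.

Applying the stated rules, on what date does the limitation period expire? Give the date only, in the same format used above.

The claim did not accrue until Whitford discovered the injury on 22 March 2007; the 7 December 2005 act date does not start the clock under the stated rule.
Adding the 2 years base period to 22 March 2007 gives a deadline of 22 March 2009, before any tolling.
The period was tolled for 51 days by the defendant's absence from the jurisdiction (3 August 2008 to 23 September 2008), pushing the deadline to 12 May 2009.
None of the other events listed affects the running of the period under the stated rules.

12 May 2009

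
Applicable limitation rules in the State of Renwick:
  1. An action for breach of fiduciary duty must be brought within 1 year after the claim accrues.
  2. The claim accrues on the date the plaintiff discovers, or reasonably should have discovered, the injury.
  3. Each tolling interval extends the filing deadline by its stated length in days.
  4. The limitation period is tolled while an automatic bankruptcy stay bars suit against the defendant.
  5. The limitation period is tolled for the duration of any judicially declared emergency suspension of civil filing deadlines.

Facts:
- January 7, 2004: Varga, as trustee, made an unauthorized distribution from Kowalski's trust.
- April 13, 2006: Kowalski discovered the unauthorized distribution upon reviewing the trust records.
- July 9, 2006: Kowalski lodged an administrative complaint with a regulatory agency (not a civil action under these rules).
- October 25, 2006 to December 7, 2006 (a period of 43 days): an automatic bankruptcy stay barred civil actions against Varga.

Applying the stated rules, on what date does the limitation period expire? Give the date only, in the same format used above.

The claim did not accrue until Kowalski discovered the injury on April 13, 2006; the January 7, 2004 act date does not start the clock under the stated rule.
Adding the 1 year base period to April 13, 2006 gives a deadline of April 13, 2007, before any tolling.
The automatic bankruptcy stay from October 25, 2006 to December 7, 2006 tolled the period for 43 days, extending the deadline to May 26, 2007.
Nothing else in the chronology tolls or restarts the period.

May 26, 2007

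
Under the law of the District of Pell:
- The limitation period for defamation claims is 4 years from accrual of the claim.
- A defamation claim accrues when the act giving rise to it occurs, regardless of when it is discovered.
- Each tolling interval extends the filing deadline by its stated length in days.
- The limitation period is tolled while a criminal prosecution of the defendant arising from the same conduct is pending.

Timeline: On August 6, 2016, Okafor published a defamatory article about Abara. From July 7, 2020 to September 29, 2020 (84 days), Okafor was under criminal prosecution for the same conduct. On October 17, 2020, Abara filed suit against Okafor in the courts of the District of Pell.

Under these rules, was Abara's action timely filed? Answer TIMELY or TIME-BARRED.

The claim accrued on August 6, 2016, the date of the act.
4 years from August 6, 2016 is August 6, 2020.
The pending criminal prosecution from July 7, 2020 to September 29, 2020 tolled the period for 84 days, extending the deadline to October 29, 2020.
The October 17, 2020 filing precedes the October 29, 2020 deadline; the claim is timely.

TIMELY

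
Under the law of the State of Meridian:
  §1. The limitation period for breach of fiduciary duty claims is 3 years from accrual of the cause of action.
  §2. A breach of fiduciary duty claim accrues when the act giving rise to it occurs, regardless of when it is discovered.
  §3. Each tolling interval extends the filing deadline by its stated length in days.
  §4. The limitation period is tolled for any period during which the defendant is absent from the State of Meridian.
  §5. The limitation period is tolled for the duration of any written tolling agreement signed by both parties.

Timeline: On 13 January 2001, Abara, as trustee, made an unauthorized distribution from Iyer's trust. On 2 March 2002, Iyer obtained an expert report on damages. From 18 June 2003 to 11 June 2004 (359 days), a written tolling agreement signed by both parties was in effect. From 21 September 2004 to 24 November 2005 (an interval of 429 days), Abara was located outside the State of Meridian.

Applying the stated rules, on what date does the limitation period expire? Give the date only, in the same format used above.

The cause of action accrued on 13 January 2001, the date of the act.
The untolled deadline — 3 years after 13 January 2001 — is 13 January 2004.
Because the written tolling agreement ran from 18 June 2003 to 11 June 2004, the deadline is extended by 359 days to 6 January 2005.
Because the defendant's absence from the jurisdiction ran from 21 September 2004 to 24 November 2005, the deadline is extended by 429 days to 11 March 2006.
Nothing else in the chronology tolls or restarts the period.

11 March 2006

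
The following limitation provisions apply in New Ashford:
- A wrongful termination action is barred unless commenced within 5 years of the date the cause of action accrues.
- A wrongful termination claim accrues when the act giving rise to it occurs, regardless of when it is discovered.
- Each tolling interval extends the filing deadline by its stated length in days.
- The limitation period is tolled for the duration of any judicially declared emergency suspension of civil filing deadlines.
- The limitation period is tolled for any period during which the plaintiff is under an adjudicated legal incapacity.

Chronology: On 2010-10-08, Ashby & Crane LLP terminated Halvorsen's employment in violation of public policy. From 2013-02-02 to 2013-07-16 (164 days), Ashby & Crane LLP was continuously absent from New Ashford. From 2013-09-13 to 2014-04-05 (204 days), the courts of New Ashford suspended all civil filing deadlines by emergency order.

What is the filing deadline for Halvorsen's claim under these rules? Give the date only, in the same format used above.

2016-04-29

The claim accrued on 2010-10-08, when the wrongful act occurred.
5 years from 2010-10-08 is 2015-10-08.
The period was tolled for 204 days by the emergency suspension of filing deadlines (2013-09-13 to 2014-04-05), pushing the deadline to 2016-04-29.
The defendant's absence from the jurisdiction from 2013-02-02 to 2013-07-16 does not toll the period, because no stated rule makes the defendant's absence a tolling event.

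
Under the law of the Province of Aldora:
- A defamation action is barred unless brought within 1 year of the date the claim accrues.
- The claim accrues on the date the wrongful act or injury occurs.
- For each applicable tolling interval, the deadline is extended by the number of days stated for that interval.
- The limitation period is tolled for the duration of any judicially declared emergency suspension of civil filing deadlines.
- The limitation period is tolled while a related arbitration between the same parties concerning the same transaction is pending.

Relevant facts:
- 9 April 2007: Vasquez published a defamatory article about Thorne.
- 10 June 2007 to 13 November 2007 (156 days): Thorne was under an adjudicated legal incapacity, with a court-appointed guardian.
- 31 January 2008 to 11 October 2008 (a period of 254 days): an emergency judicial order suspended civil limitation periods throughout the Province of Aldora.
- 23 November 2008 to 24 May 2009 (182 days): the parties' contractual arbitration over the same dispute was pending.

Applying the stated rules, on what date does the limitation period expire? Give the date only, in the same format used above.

19 June 2009

The claim accrued on 9 April 2007, the date of the act.
1 year from 9 April 2007 is 9 April 2008.
The emergency suspension of filing deadlines from 31 January 2008 to 11 October 2008 tolled the period for 254 days, extending the deadline to 19 December 2008.
The pending related arbitration from 23 November 2008 to 24 May 2009 tolled the period for 182 days, extending the deadline to 19 June 2009.
Although the plaintiff's incapacity ran from 10 June 2007 to 13 November 2007, the stated rules do not make that a tolling event, so it is disregarded.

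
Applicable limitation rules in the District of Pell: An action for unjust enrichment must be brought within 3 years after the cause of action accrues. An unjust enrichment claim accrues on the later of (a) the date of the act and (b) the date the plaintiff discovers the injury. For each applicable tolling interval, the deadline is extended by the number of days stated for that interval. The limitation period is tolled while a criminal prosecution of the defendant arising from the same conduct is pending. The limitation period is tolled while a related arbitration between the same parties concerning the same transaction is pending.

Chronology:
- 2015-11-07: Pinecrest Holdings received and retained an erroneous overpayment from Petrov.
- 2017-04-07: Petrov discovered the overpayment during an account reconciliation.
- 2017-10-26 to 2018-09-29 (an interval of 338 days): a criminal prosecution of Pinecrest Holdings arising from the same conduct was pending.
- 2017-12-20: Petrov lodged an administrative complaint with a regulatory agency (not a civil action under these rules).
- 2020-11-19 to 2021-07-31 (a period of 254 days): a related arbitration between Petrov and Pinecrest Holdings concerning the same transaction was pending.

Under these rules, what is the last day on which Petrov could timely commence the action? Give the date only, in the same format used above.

2021-11-20

The claim accrued on 2017-04-07 — the later of the 2015-11-07 act and the 2017-04-07 discovery.
The untolled deadline — 3 years after 2017-04-07 — is 2020-04-07.
The period was tolled for 338 days by the pending criminal prosecution (2017-10-26 to 2018-09-29), pushing the deadline to 2021-03-11.
The period was tolled for 254 days by the pending related arbitration (2020-11-19 to 2021-07-31), pushing the deadline to 2021-11-20.
The other events in the timeline have no effect on the limitation period under the stated rules.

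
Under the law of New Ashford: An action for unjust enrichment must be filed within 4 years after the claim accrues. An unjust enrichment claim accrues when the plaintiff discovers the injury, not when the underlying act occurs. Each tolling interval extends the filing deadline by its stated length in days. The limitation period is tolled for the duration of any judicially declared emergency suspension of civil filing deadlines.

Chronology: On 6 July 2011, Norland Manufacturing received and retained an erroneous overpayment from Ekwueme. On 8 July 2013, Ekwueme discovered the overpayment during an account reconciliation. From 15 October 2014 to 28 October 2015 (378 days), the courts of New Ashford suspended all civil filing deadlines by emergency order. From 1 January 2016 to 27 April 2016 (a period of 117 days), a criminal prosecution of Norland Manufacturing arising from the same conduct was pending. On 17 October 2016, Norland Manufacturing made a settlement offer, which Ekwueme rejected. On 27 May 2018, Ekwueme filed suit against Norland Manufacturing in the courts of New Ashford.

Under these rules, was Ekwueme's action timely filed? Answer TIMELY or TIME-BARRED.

Accrual is tied to discovery, so the period began on 8 July 2013 rather than on 6 July 2011 when the act occurred.
Adding the 4 years base period to 8 July 2013 gives a deadline of 8 July 2017, before any tolling.
The emergency suspension of filing deadlines from 15 October 2014 to 28 October 2015 tolled the period for 378 days, extending the deadline to 21 July 2018.
The pending criminal prosecution from 1 January 2016 to 27 April 2016 does not toll the period, because no stated rule makes a criminal prosecution a tolling event.
None of the other events listed affects the running of the period under the stated rules.
Ekwueme filed on 27 May 2018, before the 21 July 2018 deadline, so the action is timely.

TIMELY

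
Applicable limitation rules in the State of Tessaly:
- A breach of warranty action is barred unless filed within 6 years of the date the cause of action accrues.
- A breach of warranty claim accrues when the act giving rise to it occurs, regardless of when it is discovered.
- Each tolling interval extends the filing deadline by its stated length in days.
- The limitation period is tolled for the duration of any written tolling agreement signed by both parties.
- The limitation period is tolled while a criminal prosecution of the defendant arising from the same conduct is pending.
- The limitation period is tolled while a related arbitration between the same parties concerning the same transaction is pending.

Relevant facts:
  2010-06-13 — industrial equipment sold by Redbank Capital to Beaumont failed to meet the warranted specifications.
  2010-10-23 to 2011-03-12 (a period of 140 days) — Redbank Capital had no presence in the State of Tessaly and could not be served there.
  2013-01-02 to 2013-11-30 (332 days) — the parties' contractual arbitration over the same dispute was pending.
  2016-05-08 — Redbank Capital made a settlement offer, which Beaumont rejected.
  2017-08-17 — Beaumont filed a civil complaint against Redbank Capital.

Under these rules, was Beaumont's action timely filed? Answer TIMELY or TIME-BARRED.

TIME-BARRED

The cause of action accrued on 2010-06-13, the date of the act.
6 years from 2010-06-13 is 2016-06-13.
The period was tolled for 332 days by the pending related arbitration (2013-01-02 to 2013-11-30), pushing the deadline to 2017-05-11.
The defendant's absence from the jurisdiction from 2010-10-23 to 2011-03-12 does not toll the period, because no stated rule makes the defendant's absence a tolling event.
None of the other events listed affects the running of the period under the stated rules.
Beaumont filed on 2017-08-17, after the 2017-05-11 deadline, so the action is time-barred.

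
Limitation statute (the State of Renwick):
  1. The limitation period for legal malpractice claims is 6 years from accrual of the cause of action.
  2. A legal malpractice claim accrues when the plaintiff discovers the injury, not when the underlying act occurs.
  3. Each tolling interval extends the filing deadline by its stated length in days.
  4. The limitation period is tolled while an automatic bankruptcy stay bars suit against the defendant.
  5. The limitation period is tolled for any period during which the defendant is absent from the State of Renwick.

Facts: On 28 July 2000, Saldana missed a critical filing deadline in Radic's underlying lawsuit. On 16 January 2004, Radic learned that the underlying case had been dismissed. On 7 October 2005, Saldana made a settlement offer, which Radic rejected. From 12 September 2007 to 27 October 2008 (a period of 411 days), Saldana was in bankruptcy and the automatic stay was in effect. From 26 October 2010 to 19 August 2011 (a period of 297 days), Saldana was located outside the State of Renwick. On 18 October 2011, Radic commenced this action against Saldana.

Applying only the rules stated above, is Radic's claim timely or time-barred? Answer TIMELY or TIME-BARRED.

The claim did not accrue until Radic discovered the injury on 16 January 2004; the 28 July 2000 act date does not start the clock under the stated rule.
The untolled deadline — 6 years after 16 January 2004 — is 16 January 2010.
The automatic bankruptcy stay from 12 September 2007 to 27 October 2008 tolled the period for 411 days, extending the deadline to 3 March 2011.
The defendant's absence from the jurisdiction from 26 October 2010 to 19 August 2011 tolled the period for 297 days, extending the deadline to 25 December 2011.
None of the other events listed affects the running of the period under the stated rules.
The 18 October 2011 filing precedes the 25 December 2011 deadline; the claim is timely.

TIMELY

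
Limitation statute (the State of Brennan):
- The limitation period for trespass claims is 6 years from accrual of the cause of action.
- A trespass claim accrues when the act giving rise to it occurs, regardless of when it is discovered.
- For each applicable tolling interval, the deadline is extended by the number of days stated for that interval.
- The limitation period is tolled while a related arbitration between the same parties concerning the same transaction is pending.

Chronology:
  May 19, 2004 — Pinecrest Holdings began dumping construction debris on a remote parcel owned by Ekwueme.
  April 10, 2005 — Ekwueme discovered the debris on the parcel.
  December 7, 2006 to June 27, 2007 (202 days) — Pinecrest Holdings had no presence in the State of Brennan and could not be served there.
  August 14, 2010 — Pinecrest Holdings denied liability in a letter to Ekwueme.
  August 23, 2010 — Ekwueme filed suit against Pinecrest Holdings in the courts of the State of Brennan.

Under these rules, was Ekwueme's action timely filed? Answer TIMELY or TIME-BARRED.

Accrual is governed by the date of the act, so the period began to run on May 19, 2004; the later discovery on April 10, 2005 is irrelevant under the stated rule.
Adding the 6 years base period to May 19, 2004 gives a deadline of May 19, 2010, before any tolling.
Although the defendant's absence ran from December 7, 2006 to June 27, 2007, the stated rules do not make that a tolling event, so it is disregarded.
The other events in the timeline have no effect on the limitation period under the stated rules.
Filing on August 23, 2010 missed the May 19, 2010 deadline — the action is time-barred.

TIME-BARRED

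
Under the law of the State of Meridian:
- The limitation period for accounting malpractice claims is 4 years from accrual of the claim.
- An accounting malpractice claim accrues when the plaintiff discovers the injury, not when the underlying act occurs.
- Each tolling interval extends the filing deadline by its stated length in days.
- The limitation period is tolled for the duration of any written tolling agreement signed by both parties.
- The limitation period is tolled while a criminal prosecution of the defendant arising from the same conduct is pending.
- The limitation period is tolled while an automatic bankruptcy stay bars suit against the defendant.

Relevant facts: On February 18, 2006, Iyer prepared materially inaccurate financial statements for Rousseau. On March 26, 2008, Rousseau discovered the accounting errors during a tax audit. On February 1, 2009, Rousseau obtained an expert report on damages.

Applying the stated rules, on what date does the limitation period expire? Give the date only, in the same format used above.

March 26, 2012

Accrual is tied to discovery, so the period began on March 26, 2008 rather than on February 18, 2006 when the act occurred.
4 years from March 26, 2008 is March 26, 2012.
None of the other events listed affects the running of the period under the stated rules.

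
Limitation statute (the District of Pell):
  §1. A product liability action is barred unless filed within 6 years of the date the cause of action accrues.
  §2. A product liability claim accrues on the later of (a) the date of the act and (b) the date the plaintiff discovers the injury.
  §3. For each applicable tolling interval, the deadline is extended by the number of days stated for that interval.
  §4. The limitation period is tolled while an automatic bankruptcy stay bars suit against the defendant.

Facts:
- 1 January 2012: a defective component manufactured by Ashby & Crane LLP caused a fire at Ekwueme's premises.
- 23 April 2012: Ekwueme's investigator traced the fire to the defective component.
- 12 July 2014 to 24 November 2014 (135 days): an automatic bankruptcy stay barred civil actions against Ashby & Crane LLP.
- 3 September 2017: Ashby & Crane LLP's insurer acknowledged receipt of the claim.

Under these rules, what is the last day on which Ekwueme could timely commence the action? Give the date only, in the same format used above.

The claim accrued on 23 April 2012 — the later of the 1 January 2012 act and the 23 April 2012 discovery.
6 years from 23 April 2012 is 23 April 2018.
The period was tolled for 135 days by the automatic bankruptcy stay (12 July 2014 to 24 November 2014), pushing the deadline to 5 September 2018.
None of the other events listed affects the running of the period under the stated rules.

5 September 2018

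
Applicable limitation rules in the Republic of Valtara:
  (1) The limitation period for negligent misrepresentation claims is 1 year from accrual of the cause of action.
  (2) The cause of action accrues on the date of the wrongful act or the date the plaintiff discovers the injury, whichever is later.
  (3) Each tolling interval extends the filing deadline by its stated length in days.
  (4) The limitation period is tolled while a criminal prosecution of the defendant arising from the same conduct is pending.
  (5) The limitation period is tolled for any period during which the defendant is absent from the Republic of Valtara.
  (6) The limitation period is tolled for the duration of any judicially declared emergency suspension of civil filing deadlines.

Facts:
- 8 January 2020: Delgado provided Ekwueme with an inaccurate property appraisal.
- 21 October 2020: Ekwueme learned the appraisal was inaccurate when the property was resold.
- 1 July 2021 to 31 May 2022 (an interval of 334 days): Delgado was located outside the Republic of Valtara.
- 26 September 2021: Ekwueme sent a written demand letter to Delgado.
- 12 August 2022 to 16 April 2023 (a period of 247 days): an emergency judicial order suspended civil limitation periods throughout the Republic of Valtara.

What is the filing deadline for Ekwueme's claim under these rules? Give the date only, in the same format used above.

25 May 2023

The claim accrued on 21 October 2020 — the later of the 8 January 2020 act and the 21 October 2020 discovery.
1 year from 21 October 2020 is 21 October 2021.
Because the defendant's absence from the jurisdiction ran from 1 July 2021 to 31 May 2022, the deadline is extended by 334 days to 20 September 2022.
The emergency suspension of filing deadlines from 12 August 2022 to 16 April 2023 tolled the period for 247 days, extending the deadline to 25 May 2023.
Nothing else in the chronology tolls or restarts the period.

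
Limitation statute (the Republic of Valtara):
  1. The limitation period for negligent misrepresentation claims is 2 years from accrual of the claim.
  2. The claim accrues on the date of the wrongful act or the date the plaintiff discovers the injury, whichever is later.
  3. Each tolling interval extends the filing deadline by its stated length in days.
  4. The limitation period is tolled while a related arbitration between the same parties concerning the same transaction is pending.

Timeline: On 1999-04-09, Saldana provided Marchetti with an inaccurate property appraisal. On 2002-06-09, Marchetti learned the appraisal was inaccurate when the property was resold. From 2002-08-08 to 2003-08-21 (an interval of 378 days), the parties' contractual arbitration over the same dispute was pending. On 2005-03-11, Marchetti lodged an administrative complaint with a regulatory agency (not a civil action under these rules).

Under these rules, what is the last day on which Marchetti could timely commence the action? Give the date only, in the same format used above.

The claim accrued on 2002-06-09 — the later of the 1999-04-09 act and the 2002-06-09 discovery.
The untolled deadline — 2 years after 2002-06-09 — is 2004-06-09.
The pending related arbitration from 2002-08-08 to 2003-08-21 tolled the period for 378 days, extending the deadline to 2005-06-22.
None of the other events listed affects the running of the period under the stated rules.

2005-06-22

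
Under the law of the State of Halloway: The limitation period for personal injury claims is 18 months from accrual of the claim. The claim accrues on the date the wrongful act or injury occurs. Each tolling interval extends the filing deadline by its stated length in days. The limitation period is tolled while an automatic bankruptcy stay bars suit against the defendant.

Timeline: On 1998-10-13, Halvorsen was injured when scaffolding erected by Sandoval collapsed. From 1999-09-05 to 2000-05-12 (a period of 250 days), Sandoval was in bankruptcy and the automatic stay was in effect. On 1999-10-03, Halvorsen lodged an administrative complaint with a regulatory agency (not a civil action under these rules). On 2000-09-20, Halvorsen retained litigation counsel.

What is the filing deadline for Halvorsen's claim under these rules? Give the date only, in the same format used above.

The claim accrued on 1998-10-13, the date of the act.
18 months from 1998-10-13 is 2000-04-13.
The period was tolled for 250 days by the automatic bankruptcy stay (1999-09-05 to 2000-05-12), pushing the deadline to 2000-12-19.
None of the other events listed affects the running of the period under the stated rules.

2000-12-19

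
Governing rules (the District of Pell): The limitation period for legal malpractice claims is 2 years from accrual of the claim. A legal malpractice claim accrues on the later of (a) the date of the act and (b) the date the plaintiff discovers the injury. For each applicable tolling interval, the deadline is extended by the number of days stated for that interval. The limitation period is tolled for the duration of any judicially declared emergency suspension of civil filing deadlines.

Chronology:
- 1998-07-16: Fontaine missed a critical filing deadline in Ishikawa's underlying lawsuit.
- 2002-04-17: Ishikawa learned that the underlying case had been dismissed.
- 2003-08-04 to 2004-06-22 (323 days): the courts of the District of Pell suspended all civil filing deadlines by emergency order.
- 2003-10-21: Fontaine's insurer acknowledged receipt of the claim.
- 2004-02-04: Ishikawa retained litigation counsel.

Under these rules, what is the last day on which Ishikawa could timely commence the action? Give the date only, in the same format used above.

2005-03-06

Taking the later of the act (1998-07-16) and discovery (2002-04-17), the claim accrued on 2002-04-17.
Adding the 2 years base period to 2002-04-17 gives a deadline of 2004-04-17, before any tolling.
The period was tolled for 323 days by the emergency suspension of filing deadlines (2003-08-04 to 2004-06-22), pushing the deadline to 2005-03-06.
None of the other events listed affects the running of the period under the stated rules.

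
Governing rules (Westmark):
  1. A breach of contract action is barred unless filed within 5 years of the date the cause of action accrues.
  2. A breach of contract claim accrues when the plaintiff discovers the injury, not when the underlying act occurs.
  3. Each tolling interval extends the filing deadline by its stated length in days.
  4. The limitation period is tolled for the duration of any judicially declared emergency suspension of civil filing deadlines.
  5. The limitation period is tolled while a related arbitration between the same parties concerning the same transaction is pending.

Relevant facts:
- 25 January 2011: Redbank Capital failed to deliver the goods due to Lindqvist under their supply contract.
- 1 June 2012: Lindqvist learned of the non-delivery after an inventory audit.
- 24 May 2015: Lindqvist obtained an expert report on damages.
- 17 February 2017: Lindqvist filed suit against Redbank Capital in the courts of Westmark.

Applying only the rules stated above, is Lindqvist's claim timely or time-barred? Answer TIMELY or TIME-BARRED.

TIMELY

Under the discovery rule, the claim accrued on 1 June 2012, when Lindqvist discovered the injury — not on the 25 January 2011 date of the underlying act.
The untolled deadline — 5 years after 1 June 2012 — is 1 June 2017.
Nothing else in the chronology tolls or restarts the period.
Filing on 17 February 2017 beat the 1 June 2017 deadline — the action is timely.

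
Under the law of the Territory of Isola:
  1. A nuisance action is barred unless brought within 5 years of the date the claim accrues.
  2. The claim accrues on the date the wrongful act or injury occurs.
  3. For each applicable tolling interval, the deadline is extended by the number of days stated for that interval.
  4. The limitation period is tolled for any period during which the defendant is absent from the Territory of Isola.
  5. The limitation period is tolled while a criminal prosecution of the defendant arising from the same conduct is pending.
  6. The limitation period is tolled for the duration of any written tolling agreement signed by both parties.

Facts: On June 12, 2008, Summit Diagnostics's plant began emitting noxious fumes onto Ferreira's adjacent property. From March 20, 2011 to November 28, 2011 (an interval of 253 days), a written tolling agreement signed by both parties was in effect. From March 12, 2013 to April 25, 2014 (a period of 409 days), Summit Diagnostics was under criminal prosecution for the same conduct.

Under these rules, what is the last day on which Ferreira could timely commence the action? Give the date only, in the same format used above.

The claim accrued on June 12, 2008, when the wrongful act occurred.
The untolled deadline — 5 years after June 12, 2008 — is June 12, 2013.
The period was tolled for 253 days by the written tolling agreement (March 20, 2011 to November 28, 2011), pushing the deadline to February 20, 2014.
The period was tolled for 409 days by the pending criminal prosecution (March 12, 2013 to April 25, 2014), pushing the deadline to April 5, 2015.

April 5, 2015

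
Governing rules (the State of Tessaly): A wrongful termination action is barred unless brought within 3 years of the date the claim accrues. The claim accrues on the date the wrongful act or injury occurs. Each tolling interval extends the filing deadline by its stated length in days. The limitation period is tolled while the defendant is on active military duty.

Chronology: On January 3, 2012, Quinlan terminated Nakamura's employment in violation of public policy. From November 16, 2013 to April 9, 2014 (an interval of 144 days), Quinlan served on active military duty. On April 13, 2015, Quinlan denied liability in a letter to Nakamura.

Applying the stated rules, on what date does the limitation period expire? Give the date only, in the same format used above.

The limitation period began to run on January 3, 2012.
Adding the 3 years base period to January 3, 2012 gives a deadline of January 3, 2015, before any tolling.
The period was tolled for 144 days by the defendant's active military service (November 16, 2013 to April 9, 2014), pushing the deadline to May 27, 2015.
None of the other events listed affects the running of the period under the stated rules.

May 27, 2015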